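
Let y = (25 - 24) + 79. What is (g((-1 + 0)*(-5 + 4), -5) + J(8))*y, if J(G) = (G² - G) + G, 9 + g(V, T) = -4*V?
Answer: 4080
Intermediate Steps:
g(V, T) = -9 - 4*V
y = 80 (y = 1 + 79 = 80)
J(G) = G²
(g((-1 + 0)*(-5 + 4), -5) + J(8))*y = ((-9 - 4*(-1 + 0)*(-5 + 4)) + 8²)*80 = ((-9 - (-4)*(-1)) + 64)*80 = ((-9 - 4*1) + 64)*80 = ((-9 - 4) + 64)*80 = (-13 + 64)*80 = 51*80 = 4080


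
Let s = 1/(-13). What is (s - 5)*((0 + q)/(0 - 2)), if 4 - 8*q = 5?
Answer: -33/104 ≈ -0.31731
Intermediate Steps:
s = -1/13 (s = 1*(-1/13) = -1/13 ≈ -0.076923)
q = -⅛ (q = ½ - ⅛*5 = ½ - 5/8 = -⅛ ≈ -0.12500)
(s - 5)*((0 + q)/(0 - 2)) = (-1/13 - 5)*((0 - ⅛)/(0 - 2)) = -(-33)/(52*(-2)) = -(-33)*(-1)/(52*2) = -66/13*1/16 = -33/104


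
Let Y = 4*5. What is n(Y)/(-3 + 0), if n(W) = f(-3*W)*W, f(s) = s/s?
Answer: -20/3 ≈ -6.6667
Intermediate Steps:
Y = 20
f(s) = 1
n(W) = W (n(W) = 1*W = W)
n(Y)/(-3 + 0) = 20/(-3 + 0) = 20/(-3) = -1/3*20 = -20/3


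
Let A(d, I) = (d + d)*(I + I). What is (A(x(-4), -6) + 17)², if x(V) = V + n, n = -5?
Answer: 54289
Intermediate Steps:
x(V) = -5 + V (x(V) = V - 5 = -5 + V)
A(d, I) = 4*I*d (A(d, I) = (2*d)*(2*I) = 4*I*d)
(A(x(-4), -6) + 17)² = (4*(-6)*(-5 - 4) + 17)² = (4*(-6)*(-9) + 17)² = (216 + 17)² = 233² = 54289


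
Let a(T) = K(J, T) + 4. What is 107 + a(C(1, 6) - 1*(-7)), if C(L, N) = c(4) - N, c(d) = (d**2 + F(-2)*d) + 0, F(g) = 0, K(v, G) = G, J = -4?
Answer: 128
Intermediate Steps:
c(d) = d**2 (c(d) = (d**2 + 0*d) + 0 = (d**2 + 0) + 0 = d**2 + 0 = d**2)
C(L, N) = 16 - N (C(L, N) = 4**2 - N = 16 - N)
a(T) = 4 + T (a(T) = T + 4 = 4 + T)
107 + a(C(1, 6) - 1*(-7)) = 107 + (4 + ((16 - 1*6) - 1*(-7))) = 107 + (4 + ((16 - 6) + 7)) = 107 + (4 + (10 + 7)) = 107 + (4 + 17) = 107 + 21 = 128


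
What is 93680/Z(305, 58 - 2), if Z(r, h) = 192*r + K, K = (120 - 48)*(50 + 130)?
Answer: 1171/894 ≈ 1.3098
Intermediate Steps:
K = 12960 (K = 72*180 = 12960)
Z(r, h) = 12960 + 192*r (Z(r, h) = 192*r + 12960 = 12960 + 192*r)
93680/Z(305, 58 - 2) = 93680/(12960 + 192*305) = 93680/(12960 + 58560) = 93680/71520 = 93680*(1/71520) = 1171/894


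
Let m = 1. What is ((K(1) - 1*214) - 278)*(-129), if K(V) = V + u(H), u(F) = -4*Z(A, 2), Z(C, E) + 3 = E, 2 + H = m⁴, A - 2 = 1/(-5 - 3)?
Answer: 62823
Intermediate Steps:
A = 15/8 (A = 2 + 1/(-5 - 3) = 2 + 1/(-8) = 2 - ⅛ = 15/8 ≈ 1.8750)
H = -1 (H = -2 + 1⁴ = -2 + 1 = -1)
Z(C, E) = -3 + E
u(F) = 4 (u(F) = -4*(-3 + 2) = -4*(-1) = 4)
K(V) = 4 + V (K(V) = V + 4 = 4 + V)
((K(1) - 1*214) - 278)*(-129) = (((4 + 1) - 1*214) - 278)*(-129) = ((5 - 214) - 278)*(-129) = (-209 - 278)*(-129) = -487*(-129) = 62823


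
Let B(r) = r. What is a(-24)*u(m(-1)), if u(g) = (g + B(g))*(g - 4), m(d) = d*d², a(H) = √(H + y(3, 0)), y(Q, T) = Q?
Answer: 10*I*√21 ≈ 45.826*I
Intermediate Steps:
a(H) = √(3 + H) (a(H) = √(H + 3) = √(3 + H))
m(d) = d³
u(g) = 2*g*(-4 + g) (u(g) = (g + g)*(g - 4) = (2*g)*(-4 + g) = 2*g*(-4 + g))
a(-24)*u(m(-1)) = √(3 - 24)*(2*(-1)³*(-4 + (-1)³)) = √(-21)*(2*(-1)*(-4 - 1)) = (I*√21)*(2*(-1)*(-5)) = (I*√21)*10 = 10*I*√21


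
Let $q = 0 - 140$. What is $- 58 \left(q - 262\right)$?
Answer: $23316$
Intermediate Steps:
$q = -140$ ($q = 0 - 140 = -140$)
$- 58 \left(q - 262\right) = - 58 \left(-140 - 262\right) = \left(-58\right) \left(-402\right) = 23316$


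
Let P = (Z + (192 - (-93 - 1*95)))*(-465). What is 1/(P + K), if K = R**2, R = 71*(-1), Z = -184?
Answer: -1/86099 ≈ -1.1615e-5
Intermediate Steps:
R = -71
K = 5041 (K = (-71)**2 = 5041)
P = -91140 (P = (-184 + (192 - (-93 - 1*95)))*(-465) = (-184 + (192 - (-93 - 95)))*(-465) = (-184 + (192 - 1*(-188)))*(-465) = (-184 + (192 + 188))*(-465) = (-184 + 380)*(-465) = 196*(-465) = -91140)
1/(P + K) = 1/(-91140 + 5041) = 1/(-86099) = -1/86099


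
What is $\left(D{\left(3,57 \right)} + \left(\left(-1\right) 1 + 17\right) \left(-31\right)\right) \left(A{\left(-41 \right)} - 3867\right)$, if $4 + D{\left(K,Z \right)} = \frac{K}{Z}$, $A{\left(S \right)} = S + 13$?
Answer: $1947295$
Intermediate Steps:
$A{\left(S \right)} = 13 + S$
$D{\left(K,Z \right)} = -4 + \frac{K}{Z}$
$\left(D{\left(3,57 \right)} + \left(\left(-1\right) 1 + 17\right) \left(-31\right)\right) \left(A{\left(-41 \right)} - 3867\right) = \left(\left(-4 + \frac{3}{57}\right) + \left(\left(-1\right) 1 + 17\right) \left(-31\right)\right) \left(\left(13 - 41\right) - 3867\right) = \left(\left(-4 + 3 \cdot \frac{1}{57}\right) + \left(-1 + 17\right) \left(-31\right)\right) \left(-28 - 3867\right) = \left(\left(-4 + \frac{1}{19}\right) + 16 \left(-31\right)\right) \left(-3895\right) = \left(- \frac{75}{19} - 496\right) \left(-3895\right) = \left(- \frac{9499}{19}\right) \left(-3895\right) = 1947295$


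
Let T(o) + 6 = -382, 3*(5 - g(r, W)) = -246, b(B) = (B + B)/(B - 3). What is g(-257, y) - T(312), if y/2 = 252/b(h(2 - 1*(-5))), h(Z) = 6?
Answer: 475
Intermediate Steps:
b(B) = 2*B/(-3 + B) (b(B) = (2*B)/(-3 + B) = 2*B/(-3 + B))
y = 126 (y = 2*(252/((2*6/(-3 + 6)))) = 2*(252/((2*6/3))) = 2*(252/((2*6*(1/3)))) = 2*(252/4) = 2*(252*(1/4)) = 2*63 = 126)
g(r, W) = 87 (g(r, W) = 5 - 1/3*(-246) = 5 + 82 = 87)
T(o) = -388 (T(o) = -6 - 382 = -388)
g(-257, y) - T(312) = 87 - 1*(-388) = 87 + 388 = 475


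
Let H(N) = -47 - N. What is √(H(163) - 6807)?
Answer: I*√7017 ≈ 83.768*I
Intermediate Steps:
√(H(163) - 6807) = √((-47 - 1*163) - 6807) = √((-47 - 163) - 6807) = √(-210 - 6807) = √(-7017) = I*√7017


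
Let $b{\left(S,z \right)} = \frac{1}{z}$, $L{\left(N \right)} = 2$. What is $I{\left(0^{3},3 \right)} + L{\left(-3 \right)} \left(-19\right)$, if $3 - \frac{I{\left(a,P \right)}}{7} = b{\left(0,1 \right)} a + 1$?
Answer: $-24$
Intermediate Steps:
$I{\left(a,P \right)} = 14 - 7 a$ ($I{\left(a,P \right)} = 21 - 7 \left(\frac{a}{1} + 1\right) = 21 - 7 \left(1 a + 1\right) = 21 - 7 \left(a + 1\right) = 21 - 7 \left(1 + a\right) = 21 - \left(7 + 7 a\right) = 14 - 7 a$)
$I{\left(0^{3},3 \right)} + L{\left(-3 \right)} \left(-19\right) = \left(14 - 7 \cdot 0^{3}\right) + 2 \left(-19\right) = \left(14 - 0\right) - 38 = \left(14 + 0\right) - 38 = 14 - 38 = -24$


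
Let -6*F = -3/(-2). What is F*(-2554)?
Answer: 1277/2 ≈ 638.50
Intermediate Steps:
F = -¼ (F = -(-1)/(2*(-2)) = -(-1)*(-1)/(2*2) = -⅙*3/2 = -¼ ≈ -0.25000)
F*(-2554) = -¼*(-2554) = 1277/2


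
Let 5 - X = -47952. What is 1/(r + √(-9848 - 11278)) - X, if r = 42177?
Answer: (-47957*√21126 + 2022682388*I)/(√21126 - 42177*I) ≈ -47957.0 - 1.1921e-7*I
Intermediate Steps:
X = 47957 (X = 5 - 1*(-47952) = 5 + 47952 = 47957)
1/(r + √(-9848 - 11278)) - X = 1/(42177 + √(-9848 - 11278)) - 1*47957 = 1/(42177 + √(-21126)) - 47957 = 1/(42177 + I*√21126) - 47957 = -47957 + 1/(42177 + I*√21126)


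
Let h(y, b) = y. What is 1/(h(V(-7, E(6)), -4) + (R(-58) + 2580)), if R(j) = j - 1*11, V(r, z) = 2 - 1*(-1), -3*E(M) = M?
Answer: 1/2514 ≈ 0.00039777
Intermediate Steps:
E(M) = -M/3
V(r, z) = 3 (V(r, z) = 2 + 1 = 3)
R(j) = -11 + j (R(j) = j - 11 = -11 + j)
1/(h(V(-7, E(6)), -4) + (R(-58) + 2580)) = 1/(3 + ((-11 - 58) + 2580)) = 1/(3 + (-69 + 2580)) = 1/(3 + 2511) = 1/2514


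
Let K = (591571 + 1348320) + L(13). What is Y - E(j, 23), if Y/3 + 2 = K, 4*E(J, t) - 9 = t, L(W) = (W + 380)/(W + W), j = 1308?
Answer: 151312313/26 ≈ 5.8197e+6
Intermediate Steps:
L(W) = (380 + W)/(2*W) (L(W) = (380 + W)/((2*W)) = (380 + W)*(1/(2*W)) = (380 + W)/(2*W))
E(J, t) = 9/4 + t/4
K = 50437559/26 (K = (591571 + 1348320) + (½)*(380 + 13)/13 = 1939891 + (½)*(1/13)*393 = 1939891 + 393/26 = 50437559/26 ≈ 1.9399e+6)
Y = 151312521/26 (Y = -6 + 3*(50437559/26) = -6 + 151312677/26 = 151312521/26 ≈ 5.8197e+6)
Y - E(j, 23) = 151312521/26 - (9/4 + (¼)*23) = 151312521/26 - (9/4 + 23/4) = 151312521/26 - 1*8 = 151312521/26 - 8 = 151312313/26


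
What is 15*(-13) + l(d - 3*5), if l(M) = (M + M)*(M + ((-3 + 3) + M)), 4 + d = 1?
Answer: 1101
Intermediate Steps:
d = -3 (d = -4 + 1 = -3)
l(M) = 4*M**2 (l(M) = (2*M)*(M + (0 + M)) = (2*M)*(M + M) = (2*M)*(2*M) = 4*M**2)
15*(-13) + l(d - 3*5) = 15*(-13) + 4*(-3 - 3*5)**2 = -195 + 4*(-3 - 15)**2 = -195 + 4*(-18)**2 = -195 + 4*324 = -195 + 1296 = 1101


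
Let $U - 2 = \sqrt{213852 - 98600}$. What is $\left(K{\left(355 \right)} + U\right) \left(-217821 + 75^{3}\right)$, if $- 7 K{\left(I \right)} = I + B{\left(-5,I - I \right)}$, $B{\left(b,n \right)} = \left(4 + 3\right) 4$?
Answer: $- \frac{75295926}{7} + 408108 \sqrt{28813} \approx 5.8517 \cdot 10^{7}$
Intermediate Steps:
$B{\left(b,n \right)} = 28$ ($B{\left(b,n \right)} = 7 \cdot 4 = 28$)
$K{\left(I \right)} = -4 - \frac{I}{7}$ ($K{\left(I \right)} = - \frac{I + 28}{7} = - \frac{28 + I}{7} = -4 - \frac{I}{7}$)
$U = 2 + 2 \sqrt{28813}$ ($U = 2 + \sqrt{213852 - 98600} = 2 + \sqrt{115252} = 2 + 2 \sqrt{28813} \approx 341.49$)
$\left(K{\left(355 \right)} + U\right) \left(-217821 + 75^{3}\right) = \left(\left(-4 - \frac{355}{7}\right) + \left(2 + 2 \sqrt{28813}\right)\right) \left(-217821 + 75^{3}\right) = \left(\left(-4 - \frac{355}{7}\right) + \left(2 + 2 \sqrt{28813}\right)\right) \left(-217821 + 421875\right) = \left(- \frac{383}{7} + \left(2 + 2 \sqrt{28813}\right)\right) 204054 = \left(- \frac{369}{7} + 2 \sqrt{28813}\right) 204054 = - \frac{75295926}{7} + 408108 \sqrt{28813}$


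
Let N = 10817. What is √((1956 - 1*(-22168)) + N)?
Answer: √34941 ≈ 186.93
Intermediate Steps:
√((1956 - 1*(-22168)) + N) = √((1956 - 1*(-22168)) + 10817) = √((1956 + 22168) + 10817) = √(24124 + 10817) = √34941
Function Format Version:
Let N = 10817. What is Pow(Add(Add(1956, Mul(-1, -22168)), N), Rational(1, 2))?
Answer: Pow(34941, Rational(1, 2)) ≈ 186.93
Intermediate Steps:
Pow(Add(Add(1956, Mul(-1, -22168)), N), Rational(1, 2)) = Pow(Add(Add(1956, Mul(-1, -22168)), 10817), Rational(1, 2)) = Pow(Add(Add(1956, 22168), 10817), Rational(1, 2)) = Pow(Add(24124, 10817), Rational(1, 2)) = Pow(34941, Rational(1, 2))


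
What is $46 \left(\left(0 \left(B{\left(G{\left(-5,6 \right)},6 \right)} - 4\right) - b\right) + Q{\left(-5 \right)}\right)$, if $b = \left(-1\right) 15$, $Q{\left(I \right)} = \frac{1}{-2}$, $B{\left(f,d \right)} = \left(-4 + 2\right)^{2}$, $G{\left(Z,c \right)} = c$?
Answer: $667$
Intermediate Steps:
$B{\left(f,d \right)} = 4$ ($B{\left(f,d \right)} = \left(-2\right)^{2} = 4$)
$Q{\left(I \right)} = - \frac{1}{2}$
$b = -15$
$46 \left(\left(0 \left(B{\left(G{\left(-5,6 \right)},6 \right)} - 4\right) - b\right) + Q{\left(-5 \right)}\right) = 46 \left(\left(0 \left(4 - 4\right) - -15\right) - \frac{1}{2}\right) = 46 \left(\left(0 \cdot 0 + 15\right) - \frac{1}{2}\right) = 46 \left(\left(0 + 15\right) - \frac{1}{2}\right) = 46 \left(15 - \frac{1}{2}\right) = 46 \cdot \frac{29}{2} = 667$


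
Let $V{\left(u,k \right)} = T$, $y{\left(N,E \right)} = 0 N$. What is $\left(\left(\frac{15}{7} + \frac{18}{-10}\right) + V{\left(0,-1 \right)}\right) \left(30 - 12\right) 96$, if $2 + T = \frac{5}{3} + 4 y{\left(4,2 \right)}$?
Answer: $\frac{576}{35} \approx 16.457$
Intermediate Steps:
$y{\left(N,E \right)} = 0$
$T = - \frac{1}{3}$ ($T = -2 + \left(\frac{5}{3} + 4 \cdot 0\right) = -2 + \left(5 \cdot \frac{1}{3} + 0\right) = -2 + \left(\frac{5}{3} + 0\right) = -2 + \frac{5}{3} = - \frac{1}{3} \approx -0.33333$)
$V{\left(u,k \right)} = - \frac{1}{3}$
$\left(\left(\frac{15}{7} + \frac{18}{-10}\right) + V{\left(0,-1 \right)}\right) \left(30 - 12\right) 96 = \left(\left(\frac{15}{7} + \frac{18}{-10}\right) - \frac{1}{3}\right) \left(30 - 12\right) 96 = \left(\left(15 \cdot \frac{1}{7} + 18 \left(- \frac{1}{10}\right)\right) - \frac{1}{3}\right) 18 \cdot 96 = \left(\left(\frac{15}{7} - \frac{9}{5}\right) - \frac{1}{3}\right) 18 \cdot 96 = \left(\frac{12}{35} - \frac{1}{3}\right) 18 \cdot 96 = \frac{1}{105} \cdot 18 \cdot 96 = \frac{6}{35} \cdot 96 = \frac{576}{35}$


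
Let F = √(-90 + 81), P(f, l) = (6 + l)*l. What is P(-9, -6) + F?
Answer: 3*I ≈ 3.0*I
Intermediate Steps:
P(f, l) = l*(6 + l)
F = 3*I (F = √(-9) = 3*I ≈ 3.0*I)
P(-9, -6) + F = -6*(6 - 6) + 3*I = -6*0 + 3*I = 0 + 3*I = 3*I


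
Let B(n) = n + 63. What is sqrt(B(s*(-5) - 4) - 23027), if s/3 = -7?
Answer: I*sqrt(22863) ≈ 151.21*I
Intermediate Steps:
s = -21 (s = 3*(-7) = -21)
B(n) = 63 + n
sqrt(B(s*(-5) - 4) - 23027) = sqrt((63 + (-21*(-5) - 4)) - 23027) = sqrt((63 + (105 - 4)) - 23027) = sqrt((63 + 101) - 23027) = sqrt(164 - 23027) = sqrt(-22863) = I*sqrt(22863)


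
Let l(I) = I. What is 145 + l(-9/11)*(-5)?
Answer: 1640/11 ≈ 149.09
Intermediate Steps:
145 + l(-9/11)*(-5) = 145 - 9/11*(-5) = 145 + 45/11 = 1640/11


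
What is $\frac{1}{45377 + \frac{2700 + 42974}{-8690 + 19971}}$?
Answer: $\frac{11281}{511943611} \approx 2.2036 \cdot 10^{-5}$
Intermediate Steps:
$\frac{1}{45377 + \frac{2700 + 42974}{-8690 + 19971}} = \frac{1}{45377 + \frac{45674}{11281}} = \frac{1}{\frac{511943611}{11281}} = \frac{11281}{511943611}$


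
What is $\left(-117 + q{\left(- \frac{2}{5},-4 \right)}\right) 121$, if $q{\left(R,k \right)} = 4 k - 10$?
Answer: $-17303$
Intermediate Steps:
$q{\left(R,k \right)} = -10 + 4 k$
$\left(-117 + q{\left(- \frac{2}{5},-4 \right)}\right) 121 = \left(-117 + \left(-10 + 4 \left(-4\right)\right)\right) 121 = \left(-117 - 26\right) 121 = \left(-143\right) 121 = -17303$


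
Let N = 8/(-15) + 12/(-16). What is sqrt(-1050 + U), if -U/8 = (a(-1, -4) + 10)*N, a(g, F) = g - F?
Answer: 2*I*sqrt(51555)/15 ≈ 30.274*I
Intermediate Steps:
N = -77/60 (N = 8*(-1/15) + 12*(-1/16) = -8/15 - 3/4 = -77/60 ≈ -1.2833)
U = 2002/15 (U = -8*((-1 - 1*(-4)) + 10)*(-77)/60 = -8*((-1 + 4) + 10)*(-77)/60 = -8*(3 + 10)*(-77)/60 = -104*(-77)/60 = -8*(-1001/60) = 2002/15 ≈ 133.47)
sqrt(-1050 + U) = sqrt(-1050 + 2002/15) = sqrt(-13748/15) = 2*I*sqrt(51555)/15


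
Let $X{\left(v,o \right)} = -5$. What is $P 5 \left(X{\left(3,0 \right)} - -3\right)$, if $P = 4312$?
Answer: $-43120$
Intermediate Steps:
$P 5 \left(X{\left(3,0 \right)} - -3\right) = 4312 \cdot 5 \left(-5 - -3\right) = 4312 \cdot 5 \left(-5 + 3\right) = 4312 \cdot 5 \left(-2\right) = 4312 \left(-10\right) = -43120$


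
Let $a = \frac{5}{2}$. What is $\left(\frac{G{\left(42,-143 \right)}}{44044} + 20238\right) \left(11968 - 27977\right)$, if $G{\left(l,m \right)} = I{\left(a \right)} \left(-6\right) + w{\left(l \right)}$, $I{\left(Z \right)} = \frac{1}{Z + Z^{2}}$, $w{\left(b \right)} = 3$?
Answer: $- \frac{71349109256487}{220220} \approx -3.2399 \cdot 10^{8}$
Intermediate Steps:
$a = \frac{5}{2}$ ($a = 5 \cdot \frac{1}{2} = \frac{5}{2} \approx 2.5$)
$G{\left(l,m \right)} = \frac{81}{35}$ ($G{\left(l,m \right)} = \frac{1}{\frac{5}{2} \left(1 + \frac{5}{2}\right)} \left(-6\right) + 3 = \frac{2}{5 \cdot \frac{7}{2}} \left(-6\right) + 3 = \frac{2}{5} \cdot \frac{2}{7} \left(-6\right) + 3 = \frac{4}{35} \left(-6\right) + 3 = - \frac{24}{35} + 3 = \frac{81}{35}$)
$\left(\frac{G{\left(42,-143 \right)}}{44044} + 20238\right) \left(11968 - 27977\right) = \left(\frac{81}{35 \cdot 44044} + 20238\right) \left(11968 - 27977\right) = \left(\frac{81}{35} \cdot \frac{1}{44044} + 20238\right) \left(-16009\right) = \left(\frac{81}{1541540} + 20238\right) \left(-16009\right) = \frac{31197686601}{1541540} \left(-16009\right) = - \frac{71349109256487}{220220}$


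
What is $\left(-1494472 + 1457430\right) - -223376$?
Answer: $186334$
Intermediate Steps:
$\left(-1494472 + 1457430\right) - -223376 = -37042 + \left(-84374 + 307750\right) = -37042 + 223376 = 186334$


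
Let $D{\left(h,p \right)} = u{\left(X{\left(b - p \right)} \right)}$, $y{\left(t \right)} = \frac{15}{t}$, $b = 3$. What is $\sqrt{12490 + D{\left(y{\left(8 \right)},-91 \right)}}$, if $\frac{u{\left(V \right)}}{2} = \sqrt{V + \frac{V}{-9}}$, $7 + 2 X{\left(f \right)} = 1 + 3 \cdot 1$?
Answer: $\frac{\sqrt{112410 + 12 i \sqrt{3}}}{3} \approx 111.76 + 0.010332 i$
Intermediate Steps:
$X{\left(f \right)} = - \frac{3}{2}$ ($X{\left(f \right)} = - \frac{7}{2} + \frac{1 + 3 \cdot 1}{2} = - \frac{7}{2} + \frac{1 + 3}{2} = - \frac{7}{2} + \frac{1}{2} \cdot 4 = - \frac{7}{2} + 2 = - \frac{3}{2}$)
$u{\left(V \right)} = \frac{4 \sqrt{2} \sqrt{V}}{3}$ ($u{\left(V \right)} = 2 \sqrt{V + \frac{V}{-9}} = 2 \sqrt{V + V \left(- \frac{1}{9}\right)} = 2 \sqrt{V - \frac{V}{9}} = 2 \sqrt{\frac{8 V}{9}} = 2 \frac{2 \sqrt{2} \sqrt{V}}{3} = \frac{4 \sqrt{2} \sqrt{V}}{3}$)
$D{\left(h,p \right)} = \frac{4 i \sqrt{3}}{3}$ ($D{\left(h,p \right)} = \frac{4 \sqrt{2} \sqrt{- \frac{3}{2}}}{3} = \frac{4 \sqrt{2} \frac{i \sqrt{6}}{2}}{3} = \frac{4 i \sqrt{3}}{3}$)
$\sqrt{12490 + D{\left(y{\left(8 \right)},-91 \right)}} = \sqrt{12490 + \frac{4 i \sqrt{3}}{3}}$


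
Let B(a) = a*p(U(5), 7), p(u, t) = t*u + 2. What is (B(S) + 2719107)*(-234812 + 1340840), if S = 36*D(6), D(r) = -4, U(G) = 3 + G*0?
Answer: 3003745312260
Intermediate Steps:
U(G) = 3 (U(G) = 3 + 0 = 3)
p(u, t) = 2 + t*u
S = -144 (S = 36*(-4) = -144)
B(a) = 23*a (B(a) = a*(2 + 7*3) = a*(2 + 21) = a*23 = 23*a)
(B(S) + 2719107)*(-234812 + 1340840) = (23*(-144) + 2719107)*(-234812 + 1340840) = (-3312 + 2719107)*1106028 = 2715795*1106028 = 3003745312260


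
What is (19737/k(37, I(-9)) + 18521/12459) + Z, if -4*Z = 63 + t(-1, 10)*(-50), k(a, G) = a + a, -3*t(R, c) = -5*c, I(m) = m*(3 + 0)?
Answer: 283219415/614644 ≈ 460.79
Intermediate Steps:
I(m) = 3*m (I(m) = m*3 = 3*m)
t(R, c) = 5*c/3 (t(R, c) = -(-5)*c/3 = 5*c/3)
k(a, G) = 2*a
Z = 2311/12 (Z = -(63 + ((5/3)*10)*(-50))/4 = -(63 + (50/3)*(-50))/4 = -(63 - 2500/3)/4 = -1/4*(-2311/3) = 2311/12 ≈ 192.58)
(19737/k(37, I(-9)) + 18521/12459) + Z = (19737/((2*37)) + 18521/12459) + 2311/12 = (19737/74 + 18521*(1/12459)) + 2311/12 = (19737*(1/74) + 18521/12459) + 2311/12 = (19737/74 + 18521/12459) + 2311/12 = 247273837/921966 + 2311/12 = 283219415/614644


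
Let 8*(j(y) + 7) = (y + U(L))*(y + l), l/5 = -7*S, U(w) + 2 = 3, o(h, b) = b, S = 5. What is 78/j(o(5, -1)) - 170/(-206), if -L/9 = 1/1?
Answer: -7439/721 ≈ -10.318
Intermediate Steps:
L = -9 (L = -9/1 = -9*1 = -9)
U(w) = 1 (U(w) = -2 + 3 = 1)
l = -175 (l = 5*(-7*5) = 5*(-35) = -175)
j(y) = -7 + (1 + y)*(-175 + y)/8 (j(y) = -7 + ((y + 1)*(y - 175))/8 = -7 + ((1 + y)*(-175 + y))/8 = -7 + (1 + y)*(-175 + y)/8)
78/j(o(5, -1)) - 170/(-206) = 78/(-231/8 - 87/4*(-1) + (⅛)*(-1)²) - 170/(-206) = 78/(-231/8 + 87/4 + (⅛)*1) - 170*(-1/206) = 78/(-231/8 + 87/4 + ⅛) + 85/103 = 78/(-7) + 85/103 = 78*(-⅐) + 85/103 = -78/7 + 85/103 = -7439/721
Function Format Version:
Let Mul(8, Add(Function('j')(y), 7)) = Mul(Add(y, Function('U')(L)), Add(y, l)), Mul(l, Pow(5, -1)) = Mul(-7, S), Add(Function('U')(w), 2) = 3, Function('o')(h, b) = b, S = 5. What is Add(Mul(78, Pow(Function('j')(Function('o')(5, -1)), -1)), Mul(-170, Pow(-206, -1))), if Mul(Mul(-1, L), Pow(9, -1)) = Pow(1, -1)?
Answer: Rational(-7439, 721) ≈ -10.318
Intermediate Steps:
L = -9 (L = Mul(-9, Pow(1, -1)) = Mul(-9, 1) = -9)
Function('U')(w) = 1 (Function('U')(w) = Add(-2, 3) = 1)
l = -175 (l = Mul(5, Mul(-7, 5)) = Mul(5, -35) = -175)
Function('j')(y) = Add(-7, Mul(Rational(1, 8), Add(1, y), Add(-175, y))) (Function('j')(y) = Add(-7, Mul(Rational(1, 8), Mul(Add(y, 1), Add(y, -175)))) = Add(-7, Mul(Rational(1, 8), Mul(Add(1, y), Add(-175, y)))) = Add(-7, Mul(Rational(1, 8), Add(1, y), Add(-175, y))))
Add(Mul(78, Pow(Function('j')(Function('o')(5, -1)), -1)), Mul(-170, Pow(-206, -1))) = Add(Mul(78, Pow(Add(Rational(-231, 8), Mul(Rational(-87, 4), -1), Mul(Rational(1, 8), Pow(-1, 2))), -1)), Mul(-170, Pow(-206, -1))) = Add(Mul(78, Pow(Add(Rational(-231, 8), Rational(87, 4), Mul(Rational(1, 8), 1)), -1)), Mul(-170, Rational(-1, 206))) = Add(Mul(78, Pow(Add(Rational(-231, 8), Rational(87, 4), Rational(1, 8)), -1)), Rational(85, 103)) = Add(Mul(78, Pow(-7, -1)), Rational(85, 103)) = Add(Mul(78, Rational(-1, 7)), Rational(85, 103)) = Add(Rational(-78, 7), Rational(85, 103)) = Rational(-7439, 721)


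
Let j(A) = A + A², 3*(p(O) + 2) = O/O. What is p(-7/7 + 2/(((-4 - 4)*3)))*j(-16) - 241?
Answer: -641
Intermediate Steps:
p(O) = -5/3 (p(O) = -2 + (O/O)/3 = -2 + (⅓)*1 = -2 + ⅓ = -5/3)
p(-7/7 + 2/(((-4 - 4)*3)))*j(-16) - 241 = -(-80)*(1 - 16)/3 - 241 = -(-80)*(-15)/3 - 241 = -5/3*240 - 241 = -400 - 241 = -641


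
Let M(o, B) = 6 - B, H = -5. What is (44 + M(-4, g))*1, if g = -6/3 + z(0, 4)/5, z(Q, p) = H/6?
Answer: 313/6 ≈ 52.167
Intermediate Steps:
z(Q, p) = -⅚ (z(Q, p) = -5/6 = -5*⅙ = -⅚)
g = -13/6 (g = -6/3 - ⅚/5 = -6*⅓ - ⅚*⅕ = -2 - ⅙ = -13/6 ≈ -2.1667)
(44 + M(-4, g))*1 = (44 + (6 - 1*(-13/6)))*1 = (44 + (6 + 13/6))*1 = (44 + 49/6)*1 = (313/6)*1 = 313/6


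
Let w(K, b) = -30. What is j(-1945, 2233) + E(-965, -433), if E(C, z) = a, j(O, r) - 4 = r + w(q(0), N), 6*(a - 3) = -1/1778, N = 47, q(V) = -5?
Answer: 23576279/10668 ≈ 2210.0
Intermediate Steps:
a = 32003/10668 (a = 3 + (-1/1778)/6 = 3 + (-1*1/1778)/6 = 3 + (⅙)*(-1/1778) = 3 - 1/10668 = 32003/10668 ≈ 2.9999)
j(O, r) = -26 + r (j(O, r) = 4 + (r - 30) = 4 + (-30 + r) = -26 + r)
E(C, z) = 32003/10668
j(-1945, 2233) + E(-965, -433) = (-26 + 2233) + 32003/10668 = 2207 + 32003/10668 = 23576279/10668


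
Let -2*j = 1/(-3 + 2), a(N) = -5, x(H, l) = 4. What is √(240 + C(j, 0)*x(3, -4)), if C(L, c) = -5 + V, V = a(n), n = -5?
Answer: 10*√2 ≈ 14.142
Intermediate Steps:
V = -5
j = ½ (j = -1/(2*(-3 + 2)) = -½/(-1) = -½*(-1) = ½ ≈ 0.50000)
C(L, c) = -10 (C(L, c) = -5 - 5 = -10)
√(240 + C(j, 0)*x(3, -4)) = √(240 - 10*4) = √(240 - 40) = √200 = 10*√2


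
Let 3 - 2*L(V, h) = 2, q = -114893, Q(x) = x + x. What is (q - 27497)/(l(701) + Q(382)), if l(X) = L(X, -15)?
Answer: -284780/1529 ≈ -186.25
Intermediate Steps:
Q(x) = 2*x
L(V, h) = ½ (L(V, h) = 3/2 - ½*2 = 3/2 - 1 = ½)
l(X) = ½
(q - 27497)/(l(701) + Q(382)) = (-114893 - 27497)/(½ + 2*382) = -142390/(½ + 764) = -142390/1529/2 = -142390*2/1529 = -284780/1529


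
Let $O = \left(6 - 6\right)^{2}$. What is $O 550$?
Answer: $0$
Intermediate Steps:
$O = 0$ ($O = 0^{2} = 0$)
$O 550 = 0 \cdot 550 = 0$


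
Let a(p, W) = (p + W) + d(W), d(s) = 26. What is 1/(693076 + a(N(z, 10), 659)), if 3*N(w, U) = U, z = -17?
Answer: 3/2081293 ≈ 1.4414e-6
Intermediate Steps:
N(w, U) = U/3
a(p, W) = 26 + W + p (a(p, W) = (p + W) + 26 = (W + p) + 26 = 26 + W + p)
1/(693076 + a(N(z, 10), 659)) = 1/(693076 + (26 + 659 + (1/3)*10)) = 1/(693076 + (26 + 659 + 10/3)) = 1/(693076 + 2065/3) = 1/(2081293/3) = 3/2081293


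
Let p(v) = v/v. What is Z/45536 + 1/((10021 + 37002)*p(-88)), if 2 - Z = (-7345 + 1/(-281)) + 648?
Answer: 22132457819/150422062792 ≈ 0.14714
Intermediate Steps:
p(v) = 1
Z = 1882420/281 (Z = 2 - ((-7345 + 1/(-281)) + 648) = 2 - ((-7345 - 1/281) + 648) = 2 - (-2063946/281 + 648) = 2 - 1*(-1881858/281) = 2 + 1881858/281 = 1882420/281 ≈ 6699.0)
Z/45536 + 1/((10021 + 37002)*p(-88)) = (1882420/281)/45536 + 1/((10021 + 37002)*1) = (1882420/281)*(1/45536) + 1/47023 = 470605/3198904 + (1/47023)*1 = 470605/3198904 + 1/47023 = 22132457819/150422062792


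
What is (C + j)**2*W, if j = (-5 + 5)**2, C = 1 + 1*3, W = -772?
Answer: -12352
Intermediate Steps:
C = 4 (C = 1 + 3 = 4)
j = 0 (j = 0**2 = 0)
(C + j)**2*W = (4 + 0)**2*(-772) = 4**2*(-772) = 16*(-772) = -12352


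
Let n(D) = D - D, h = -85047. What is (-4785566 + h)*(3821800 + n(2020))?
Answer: -18614508763400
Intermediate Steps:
n(D) = 0
(-4785566 + h)*(3821800 + n(2020)) = (-4785566 - 85047)*(3821800 + 0) = -4870613*3821800 = -18614508763400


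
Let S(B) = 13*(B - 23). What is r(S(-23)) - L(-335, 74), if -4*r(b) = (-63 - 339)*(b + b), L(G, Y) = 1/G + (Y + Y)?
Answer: -40315909/335 ≈ -1.2035e+5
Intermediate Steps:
L(G, Y) = 1/G + 2*Y
S(B) = -299 + 13*B (S(B) = 13*(-23 + B) = -299 + 13*B)
r(b) = 201*b (r(b) = -(-63 - 339)*(b + b)/4 = -(-201)*2*b/2 = -(-201)*b = 201*b)
r(S(-23)) - L(-335, 74) = 201*(-299 + 13*(-23)) - (1/(-335) + 2*74) = 201*(-299 - 299) - (-1/335 + 148) = 201*(-598) - 1*49579/335 = -120198 - 49579/335 = -40315909/335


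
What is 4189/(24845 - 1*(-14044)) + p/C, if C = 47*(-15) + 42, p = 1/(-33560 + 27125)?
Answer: 1985778826/18435136005 ≈ 0.10772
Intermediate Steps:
p = -1/6435 (p = 1/(-6435) = -1/6435 ≈ -0.00015540)
C = -663 (C = -705 + 42 = -663)
4189/(24845 - 1*(-14044)) + p/C = 4189/(24845 - 1*(-14044)) - 1/6435/(-663) = 4189/(24845 + 14044) - 1/6435*(-1/663) = 4189/38889 + 1/4266405 = 1985778826/18435136005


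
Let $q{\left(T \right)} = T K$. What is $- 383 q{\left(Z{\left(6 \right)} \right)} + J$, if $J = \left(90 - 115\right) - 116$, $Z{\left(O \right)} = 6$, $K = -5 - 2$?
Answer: $15945$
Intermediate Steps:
$K = -7$ ($K = -5 - 2 = -7$)
$q{\left(T \right)} = - 7 T$ ($q{\left(T \right)} = T \left(-7\right) = - 7 T$)
$J = -141$ ($J = \left(90 - 115\right) - 116 = -25 - 116 = -141$)
$- 383 q{\left(Z{\left(6 \right)} \right)} + J = - 383 \left(\left(-7\right) 6\right) - 141 = \left(-383\right) \left(-42\right) - 141 = 16086 - 141 = 15945$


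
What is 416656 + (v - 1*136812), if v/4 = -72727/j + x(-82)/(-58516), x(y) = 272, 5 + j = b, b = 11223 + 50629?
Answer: 253187318601456/904759763 ≈ 2.7984e+5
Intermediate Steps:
b = 61852
j = 61847 (j = -5 + 61852 = 61847)
v = -4272515516/904759763 (v = 4*(-72727/61847 + 272/(-58516)) = 4*(-72727*1/61847 + 272*(-1/58516)) = 4*(-72727/61847 - 68/14629) = 4*(-1068128879/904759763) = -4272515516/904759763 ≈ -4.7223)
416656 + (v - 1*136812) = 416656 + (-4272515516/904759763 - 1*136812) = 416656 + (-4272515516/904759763 - 136812) = 416656 - 123786265211072/904759763 = 253187318601456/904759763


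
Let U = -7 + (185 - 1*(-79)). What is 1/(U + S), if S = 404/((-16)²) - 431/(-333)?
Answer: 21312/5538401 ≈ 0.0038480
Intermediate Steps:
U = 257 (U = -7 + (185 + 79) = -7 + 264 = 257)
S = 61217/21312 (S = 404/256 - 431*(-1/333) = 404*(1/256) + 431/333 = 101/64 + 431/333 = 61217/21312 ≈ 2.8724)
1/(U + S) = 1/(257 + 61217/21312) = 1/(5538401/21312) = 21312/5538401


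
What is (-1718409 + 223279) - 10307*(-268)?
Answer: 1267146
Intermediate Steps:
(-1718409 + 223279) - 10307*(-268) = -1495130 + 2762276 = 1267146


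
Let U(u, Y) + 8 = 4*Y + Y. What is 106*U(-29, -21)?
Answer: -11978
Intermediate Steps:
U(u, Y) = -8 + 5*Y (U(u, Y) = -8 + (4*Y + Y) = -8 + 5*Y)
106*U(-29, -21) = 106*(-8 + 5*(-21)) = 106*(-8 - 105) = 106*(-113) = -11978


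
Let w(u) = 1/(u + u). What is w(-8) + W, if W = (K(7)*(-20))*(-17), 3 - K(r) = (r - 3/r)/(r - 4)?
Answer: 92459/336 ≈ 275.18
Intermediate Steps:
K(r) = 3 - (r - 3/r)/(-4 + r) (K(r) = 3 - (r - 3/r)/(r - 4) = 3 - (r - 3/r)/(-4 + r))
w(u) = 1/(2*u)
W = 5780/21 (W = (((3 - 12*7 + 2*7²)/(7*(-4 + 7)))*(-20))*(-17) = (((⅐)*(3 - 84 + 2*49)/3)*(-20))*(-17) = (((⅐)*(⅓)*(3 - 84 + 98))*(-20))*(-17) = (((⅐)*(⅓)*17)*(-20))*(-17) = ((17/21)*(-20))*(-17) = -340/21*(-17) = 5780/21 ≈ 275.24)
w(-8) + W = (½)/(-8) + 5780/21 = (½)*(-⅛) + 5780/21 = -1/16 + 5780/21 = 92459/336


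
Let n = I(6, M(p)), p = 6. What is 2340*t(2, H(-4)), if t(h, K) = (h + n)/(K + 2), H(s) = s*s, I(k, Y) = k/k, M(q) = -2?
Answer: 390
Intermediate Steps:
I(k, Y) = 1
n = 1
H(s) = s²
t(h, K) = (1 + h)/(2 + K) (t(h, K) = (h + 1)/(K + 2) = (1 + h)/(2 + K))
2340*t(2, H(-4)) = 2340*((1 + 2)/(2 + (-4)²)) = 2340*(3/(2 + 16)) = 2340*(3/18) = 2340*((1/18)*3) = 2340*(⅙) = 390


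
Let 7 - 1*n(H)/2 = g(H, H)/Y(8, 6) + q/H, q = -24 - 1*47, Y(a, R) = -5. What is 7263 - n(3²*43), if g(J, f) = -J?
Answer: 14325643/1935 ≈ 7403.4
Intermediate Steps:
q = -71 (q = -24 - 47 = -71)
n(H) = 14 + 142/H - 2*H/5 (n(H) = 14 - 2*(-H/(-5) - 71/H) = 14 - 2*(-H*(-⅕) - 71/H) = 14 - 2*(H/5 - 71/H) = 14 - 2*(-71/H + H/5) = 14 + (142/H - 2*H/5) = 14 + 142/H - 2*H/5)
7263 - n(3²*43) = 7263 - (14 + 142/((3²*43)) - 2*3²*43/5) = 7263 - (14 + 142/((9*43)) - 18*43/5) = 7263 - (14 + 142/387 - ⅖*387) = 7263 - (14 + 142*(1/387) - 774/5) = 7263 - (14 + 142/387 - 774/5) = 7263 - 1*(-271738/1935) = 7263 + 271738/1935 = 14325643/1935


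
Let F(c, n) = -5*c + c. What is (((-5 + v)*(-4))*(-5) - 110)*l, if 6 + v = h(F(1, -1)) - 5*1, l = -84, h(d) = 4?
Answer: 29400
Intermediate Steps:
F(c, n) = -4*c
v = -7 (v = -6 + (4 - 5*1) = -6 + (4 - 5) = -6 - 1 = -7)
(((-5 + v)*(-4))*(-5) - 110)*l = (((-5 - 7)*(-4))*(-5) - 110)*(-84) = (-12*(-4)*(-5) - 110)*(-84) = (48*(-5) - 110)*(-84) = (-240 - 110)*(-84) = -350*(-84) = 29400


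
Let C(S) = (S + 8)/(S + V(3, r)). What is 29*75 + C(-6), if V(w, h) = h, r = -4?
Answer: 10874/5 ≈ 2174.8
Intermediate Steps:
C(S) = (8 + S)/(-4 + S) (C(S) = (S + 8)/(S - 4) = (8 + S)/(-4 + S))
29*75 + C(-6) = 29*75 + (8 - 6)/(-4 - 6) = 2175 + 2/(-10) = 2175 - ⅒*2 = 2175 - ⅕ = 10874/5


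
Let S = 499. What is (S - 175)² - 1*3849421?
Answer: -3744445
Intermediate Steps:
(S - 175)² - 1*3849421 = (499 - 175)² - 1*3849421 = 324² - 3849421 = 104976 - 3849421 = -3744445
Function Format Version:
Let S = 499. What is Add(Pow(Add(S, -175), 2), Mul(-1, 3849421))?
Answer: -3744445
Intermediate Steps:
Add(Pow(Add(S, -175), 2), Mul(-1, 3849421)) = Add(Pow(Add(499, -175), 2), Mul(-1, 3849421)) = Add(Pow(324, 2), -3849421) = Add(104976, -3849421) = -3744445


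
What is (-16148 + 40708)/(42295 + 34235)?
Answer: 2456/7653 ≈ 0.32092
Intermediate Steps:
(-16148 + 40708)/(42295 + 34235) = 24560/76530 = 24560*(1/76530) = 2456/7653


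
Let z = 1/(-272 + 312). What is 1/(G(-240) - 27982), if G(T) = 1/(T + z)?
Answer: -9599/268599258 ≈ -3.5737e-5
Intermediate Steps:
z = 1/40 ≈ 0.025000
G(T) = 1/(1/40 + T) (G(T) = 1/(T + 1/40) = 1/(1/40 + T))
1/(G(-240) - 27982) = 1/(40/(1 + 40*(-240)) - 27982) = 1/(40/(1 - 9600) - 27982) = 1/(40/(-9599) - 27982) = 1/(40*(-1/9599) - 27982) = 1/(-40/9599 - 27982) = 1/(-268599258/9599) = -9599/268599258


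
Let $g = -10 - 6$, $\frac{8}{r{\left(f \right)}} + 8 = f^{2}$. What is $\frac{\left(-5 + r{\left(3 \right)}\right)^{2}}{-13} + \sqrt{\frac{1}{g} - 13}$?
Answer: $- \frac{9}{13} + \frac{i \sqrt{209}}{4} \approx -0.69231 + 3.6142 i$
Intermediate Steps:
$r{\left(f \right)} = \frac{8}{-8 + f^{2}}$
$g = -16$ ($g = -10 - 6 = -16$)
$\frac{\left(-5 + r{\left(3 \right)}\right)^{2}}{-13} + \sqrt{\frac{1}{g} - 13} = \frac{\left(-5 + \frac{8}{-8 + 3^{2}}\right)^{2}}{-13} + \sqrt{\frac{1}{-16} - 13} = \left(-5 + \frac{8}{-8 + 9}\right)^{2} \left(- \frac{1}{13}\right) + \sqrt{- \frac{1}{16} - 13} = \left(-5 + \frac{8}{1}\right)^{2} \left(- \frac{1}{13}\right) + \sqrt{- \frac{209}{16}} = \left(-5 + 8 \cdot 1\right)^{2} \left(- \frac{1}{13}\right) + \frac{i \sqrt{209}}{4} = \left(-5 + 8\right)^{2} \left(- \frac{1}{13}\right) + \frac{i \sqrt{209}}{4} = 3^{2} \left(- \frac{1}{13}\right) + \frac{i \sqrt{209}}{4} = 9 \left(- \frac{1}{13}\right) + \frac{i \sqrt{209}}{4} = - \frac{9}{13} + \frac{i \sqrt{209}}{4}$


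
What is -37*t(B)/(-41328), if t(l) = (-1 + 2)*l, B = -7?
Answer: -37/5904 ≈ -0.0062669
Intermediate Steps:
t(l) = l (t(l) = 1*l = l)
-37*t(B)/(-41328) = -37*(-7)/(-41328) = 259*(-1/41328) = -37/5904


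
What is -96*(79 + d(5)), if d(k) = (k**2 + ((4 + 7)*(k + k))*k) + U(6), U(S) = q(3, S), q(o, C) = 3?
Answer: -63072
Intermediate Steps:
U(S) = 3
d(k) = 3 + 23*k**2 (d(k) = (k**2 + ((4 + 7)*(k + k))*k) + 3 = (k**2 + (11*(2*k))*k) + 3 = (k**2 + (22*k)*k) + 3 = (k**2 + 22*k**2) + 3 = 23*k**2 + 3 = 3 + 23*k**2)
-96*(79 + d(5)) = -96*(79 + (3 + 23*5**2)) = -96*(79 + (3 + 23*25)) = -96*(79 + (3 + 575)) = -96*(79 + 578) = -96*657 = -63072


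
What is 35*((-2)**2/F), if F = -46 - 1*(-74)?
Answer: 5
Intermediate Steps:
F = 28 (F = -46 + 74 = 28)
35*((-2)**2/F) = 35*((-2)**2/28) = 35*(4*(1/28)) = 35*(1/7) = 5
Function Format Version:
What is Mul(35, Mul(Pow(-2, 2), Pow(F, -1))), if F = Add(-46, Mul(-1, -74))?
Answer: 5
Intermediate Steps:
F = 28 (F = Add(-46, 74) = 28)
Mul(35, Mul(Pow(-2, 2), Pow(F, -1))) = Mul(35, Mul(Pow(-2, 2), Pow(28, -1))) = Mul(35, Mul(4, Rational(1, 28))) = Mul(35, Rational(1, 7)) = 5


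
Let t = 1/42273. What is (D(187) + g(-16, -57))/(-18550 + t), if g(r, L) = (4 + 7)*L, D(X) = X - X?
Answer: 26505171/784164149 ≈ 0.033801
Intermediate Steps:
D(X) = 0
t = 1/42273 ≈ 2.3656e-5
g(r, L) = 11*L
(D(187) + g(-16, -57))/(-18550 + t) = (0 + 11*(-57))/(-18550 + 1/42273) = (0 - 627)/(-784164149/42273) = -627*(-42273/784164149) = 26505171/784164149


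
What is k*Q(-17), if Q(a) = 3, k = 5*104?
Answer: 1560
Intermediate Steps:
k = 520
k*Q(-17) = 520*3 = 1560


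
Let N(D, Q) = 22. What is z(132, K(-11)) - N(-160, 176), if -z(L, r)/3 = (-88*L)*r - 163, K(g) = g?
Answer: -382861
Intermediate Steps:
z(L, r) = 489 + 264*L*r (z(L, r) = -3*((-88*L)*r - 163) = -3*(-88*L*r - 163) = -3*(-163 - 88*L*r) = 489 + 264*L*r)
z(132, K(-11)) - N(-160, 176) = (489 + 264*132*(-11)) - 1*22 = (489 - 383328) - 22 = -382839 - 22 = -382861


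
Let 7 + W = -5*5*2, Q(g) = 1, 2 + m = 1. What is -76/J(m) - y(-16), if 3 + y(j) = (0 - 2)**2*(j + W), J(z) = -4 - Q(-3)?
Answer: 1551/5 ≈ 310.20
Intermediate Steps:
m = -1 (m = -2 + 1 = -1)
W = -57 (W = -7 - 5*5*2 = -7 - 25*2 = -7 - 50 = -57)
J(z) = -5 (J(z) = -4 - 1*1 = -4 - 1 = -5)
y(j) = -231 + 4*j (y(j) = -3 + (0 - 2)**2*(j - 57) = -3 + (-2)**2*(-57 + j) = -3 + 4*(-57 + j) = -3 + (-228 + 4*j) = -231 + 4*j)
-76/J(m) - y(-16) = -76/(-5) - (-231 + 4*(-16)) = -76*(-1/5) - (-231 - 64) = 76/5 - 1*(-295) = 76/5 + 295 = 1551/5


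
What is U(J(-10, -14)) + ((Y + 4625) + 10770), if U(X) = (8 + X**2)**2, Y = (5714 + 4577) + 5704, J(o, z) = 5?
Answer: 32479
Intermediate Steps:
Y = 15995 (Y = 10291 + 5704 = 15995)
U(J(-10, -14)) + ((Y + 4625) + 10770) = (8 + 5**2)**2 + ((15995 + 4625) + 10770) = (8 + 25)**2 + (20620 + 10770) = 33**2 + 31390 = 1089 + 31390 = 32479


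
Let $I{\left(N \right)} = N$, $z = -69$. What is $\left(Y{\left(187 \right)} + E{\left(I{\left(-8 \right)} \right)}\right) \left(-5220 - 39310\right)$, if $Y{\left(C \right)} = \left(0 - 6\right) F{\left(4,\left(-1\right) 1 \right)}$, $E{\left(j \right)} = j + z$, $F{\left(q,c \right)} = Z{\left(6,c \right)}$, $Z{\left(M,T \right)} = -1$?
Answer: $3161630$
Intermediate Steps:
$F{\left(q,c \right)} = -1$
$E{\left(j \right)} = -69 + j$ ($E{\left(j \right)} = j - 69 = -69 + j$)
$Y{\left(C \right)} = 6$ ($Y{\left(C \right)} = \left(0 - 6\right) \left(-1\right) = \left(-6\right) \left(-1\right) = 6$)
$\left(Y{\left(187 \right)} + E{\left(I{\left(-8 \right)} \right)}\right) \left(-5220 - 39310\right) = \left(6 - 77\right) \left(-5220 - 39310\right) = \left(6 - 77\right) \left(-44530\right) = \left(-71\right) \left(-44530\right) = 3161630$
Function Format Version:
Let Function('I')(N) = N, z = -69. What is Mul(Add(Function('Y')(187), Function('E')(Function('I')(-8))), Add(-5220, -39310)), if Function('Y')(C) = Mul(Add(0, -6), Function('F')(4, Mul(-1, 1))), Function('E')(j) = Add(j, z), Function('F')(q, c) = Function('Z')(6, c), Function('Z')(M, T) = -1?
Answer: 3161630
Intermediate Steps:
Function('F')(q, c) = -1
Function('E')(j) = Add(-69, j) (Function('E')(j) = Add(j, -69) = Add(-69, j))
Function('Y')(C) = 6 (Function('Y')(C) = Mul(Add(0, -6), -1) = Mul(-6, -1) = 6)
Mul(Add(Function('Y')(187), Function('E')(Function('I')(-8))), Add(-5220, -39310)) = Mul(Add(6, Add(-69, -8)), Add(-5220, -39310)) = Mul(Add(6, -77), -44530) = Mul(-71, -44530) = 3161630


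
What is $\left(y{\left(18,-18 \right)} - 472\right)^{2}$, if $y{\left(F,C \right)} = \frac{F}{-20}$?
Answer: $\frac{22363441}{100} \approx 2.2363 \cdot 10^{5}$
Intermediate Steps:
$y{\left(F,C \right)} = - \frac{F}{20}$ ($y{\left(F,C \right)} = F \left(- \frac{1}{20}\right) = - \frac{F}{20}$)
$\left(y{\left(18,-18 \right)} - 472\right)^{2} = \left(\left(- \frac{1}{20}\right) 18 - 472\right)^{2} = \left(- \frac{9}{10} - 472\right)^{2} = \left(- \frac{4729}{10}\right)^{2} = \frac{22363441}{100}$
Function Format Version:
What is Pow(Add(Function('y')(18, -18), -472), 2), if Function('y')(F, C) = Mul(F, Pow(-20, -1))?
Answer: Rational(22363441, 100) ≈ 2.2363e+5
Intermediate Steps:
Function('y')(F, C) = Mul(Rational(-1, 20), F) (Function('y')(F, C) = Mul(F, Rational(-1, 20)) = Mul(Rational(-1, 20), F))
Pow(Add(Function('y')(18, -18), -472), 2) = Pow(Add(Mul(Rational(-1, 20), 18), -472), 2) = Pow(Add(Rational(-9, 10), -472), 2) = Pow(Rational(-4729, 10), 2) = Rational(22363441, 100)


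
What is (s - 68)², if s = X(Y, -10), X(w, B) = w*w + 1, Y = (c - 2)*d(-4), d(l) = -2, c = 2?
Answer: 4489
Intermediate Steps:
Y = 0 (Y = (2 - 2)*(-2) = 0*(-2) = 0)
X(w, B) = 1 + w² (X(w, B) = w² + 1 = 1 + w²)
s = 1 (s = 1 + 0² = 1 + 0 = 1)
(s - 68)² = (1 - 68)² = (-67)² = 4489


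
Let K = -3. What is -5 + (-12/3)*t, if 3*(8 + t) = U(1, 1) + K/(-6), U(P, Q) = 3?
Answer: 67/3 ≈ 22.333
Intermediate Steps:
t = -41/6 (t = -8 + (3 - 3/(-6))/3 = -8 + (3 - 3*(-⅙))/3 = -8 + (3 + ½)/3 = -8 + (⅓)*(7/2) = -8 + 7/6 = -41/6 ≈ -6.8333)
-5 + (-12/3)*t = -5 - 12/3*(-41/6) = -5 - 12*⅓*(-41/6) = -5 - 4*(-41/6) = -5 + 82/3 = 67/3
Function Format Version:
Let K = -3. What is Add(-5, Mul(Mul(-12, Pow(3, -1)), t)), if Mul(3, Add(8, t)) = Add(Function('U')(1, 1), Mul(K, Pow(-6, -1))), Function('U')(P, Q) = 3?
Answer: Rational(67, 3) ≈ 22.333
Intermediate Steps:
t = Rational(-41, 6) (t = Add(-8, Mul(Rational(1, 3), Add(3, Mul(-3, Pow(-6, -1))))) = Add(-8, Mul(Rational(1, 3), Add(3, Mul(-3, Rational(-1, 6))))) = Add(-8, Mul(Rational(1, 3), Add(3, Rational(1, 2)))) = Add(-8, Mul(Rational(1, 3), Rational(7, 2))) = Add(-8, Rational(7, 6)) = Rational(-41, 6) ≈ -6.8333)
Add(-5, Mul(Mul(-12, Pow(3, -1)), t)) = Add(-5, Mul(Mul(-12, Pow(3, -1)), Rational(-41, 6))) = Add(-5, Mul(Mul(-12, Rational(1, 3)), Rational(-41, 6))) = Add(-5, Mul(-4, Rational(-41, 6))) = Add(-5, Rational(82, 3)) = Rational(67, 3)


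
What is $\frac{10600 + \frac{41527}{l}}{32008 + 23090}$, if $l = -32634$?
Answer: $\frac{345878873}{1798068132} \approx 0.19236$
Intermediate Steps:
$\frac{10600 + \frac{41527}{l}}{32008 + 23090} = \frac{10600 + \frac{41527}{-32634}}{32008 + 23090} = \frac{10600 + 41527 \left(- \frac{1}{32634}\right)}{55098} = \left(10600 - \frac{41527}{32634}\right) \frac{1}{55098} = \frac{345878873}{32634} \cdot \frac{1}{55098} = \frac{345878873}{1798068132}$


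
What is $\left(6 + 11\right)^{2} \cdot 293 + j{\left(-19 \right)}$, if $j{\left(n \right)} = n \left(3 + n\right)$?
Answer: $84981$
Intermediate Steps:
$\left(6 + 11\right)^{2} \cdot 293 + j{\left(-19 \right)} = \left(6 + 11\right)^{2} \cdot 293 - 19 \left(3 - 19\right) = 17^{2} \cdot 293 - -304 = 289 \cdot 293 + 304 = 84677 + 304 = 84981$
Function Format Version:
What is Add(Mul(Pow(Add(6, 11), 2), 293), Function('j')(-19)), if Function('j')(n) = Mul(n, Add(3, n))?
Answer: 84981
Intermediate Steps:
Add(Mul(Pow(Add(6, 11), 2), 293), Function('j')(-19)) = Add(Mul(Pow(Add(6, 11), 2), 293), Mul(-19, Add(3, -19))) = Add(Mul(Pow(17, 2), 293), Mul(-19, -16)) = Add(Mul(289, 293), 304) = Add(84677, 304) = 84981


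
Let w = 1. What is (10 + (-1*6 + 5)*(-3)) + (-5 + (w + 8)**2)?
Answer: 89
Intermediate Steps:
(10 + (-1*6 + 5)*(-3)) + (-5 + (w + 8)**2) = (10 + (-1*6 + 5)*(-3)) + (-5 + (1 + 8)**2) = (10 + (-6 + 5)*(-3)) + (-5 + 9**2) = (10 - 1*(-3)) + (-5 + 81) = (10 + 3) + 76 = 13 + 76 = 89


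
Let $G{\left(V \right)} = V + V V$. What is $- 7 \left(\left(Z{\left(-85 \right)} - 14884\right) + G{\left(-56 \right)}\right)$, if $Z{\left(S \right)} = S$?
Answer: $83223$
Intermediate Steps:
$G{\left(V \right)} = V + V^{2}$
$- 7 \left(\left(Z{\left(-85 \right)} - 14884\right) + G{\left(-56 \right)}\right) = - 7 \left(\left(-85 - 14884\right) - 56 \left(1 - 56\right)\right) = - 7 \left(\left(-85 - 14884\right) - -3080\right) = - 7 \left(-14969 + 3080\right) = \left(-7\right) \left(-11889\right) = 83223$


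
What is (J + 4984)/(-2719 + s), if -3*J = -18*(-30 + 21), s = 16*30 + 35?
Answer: -85/38 ≈ -2.2368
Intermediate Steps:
s = 515 (s = 480 + 35 = 515)
J = -54 (J = -(-6)*(-30 + 21) = -(-6)*(-9) = -1/3*162 = -54)
(J + 4984)/(-2719 + s) = (-54 + 4984)/(-2719 + 515) = 4930/(-2204) = 4930*(-1/2204) = -85/38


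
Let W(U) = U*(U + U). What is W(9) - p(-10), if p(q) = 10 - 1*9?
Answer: 161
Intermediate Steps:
W(U) = 2*U**2 (W(U) = U*(2*U) = 2*U**2)
p(q) = 1 (p(q) = 10 - 9 = 1)
W(9) - p(-10) = 2*9**2 - 1*1 = 2*81 - 1 = 162 - 1 = 161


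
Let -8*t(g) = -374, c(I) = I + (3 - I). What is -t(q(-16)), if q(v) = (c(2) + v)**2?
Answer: -187/4 ≈ -46.750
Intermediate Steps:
c(I) = 3
q(v) = (3 + v)**2
t(g) = 187/4 (t(g) = -1/8*(-374) = 187/4)
-t(q(-16)) = -1*187/4 = -187/4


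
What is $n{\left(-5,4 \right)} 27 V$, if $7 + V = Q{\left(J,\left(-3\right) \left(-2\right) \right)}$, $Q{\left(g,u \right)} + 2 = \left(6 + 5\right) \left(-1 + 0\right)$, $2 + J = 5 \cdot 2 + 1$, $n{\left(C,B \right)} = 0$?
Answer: $0$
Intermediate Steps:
$J = 9$ ($J = -2 + \left(5 \cdot 2 + 1\right) = -2 + \left(10 + 1\right) = -2 + 11 = 9$)
$Q{\left(g,u \right)} = -13$ ($Q{\left(g,u \right)} = -2 + \left(6 + 5\right) \left(-1 + 0\right) = -2 + 11 \left(-1\right) = -2 - 11 = -13$)
$V = -20$ ($V = -7 - 13 = -20$)
$n{\left(-5,4 \right)} 27 V = 0 \cdot 27 \left(-20\right) = 0 \left(-20\right) = 0$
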